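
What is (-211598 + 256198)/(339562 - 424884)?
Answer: -22300/42661 ≈ -0.52273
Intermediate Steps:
(-211598 + 256198)/(339562 - 424884) = 44600/(-85322) = 44600*(-1/85322) = -22300/42661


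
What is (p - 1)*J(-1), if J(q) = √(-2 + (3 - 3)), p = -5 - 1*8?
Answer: -14*I*√2 ≈ -19.799*I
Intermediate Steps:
p = -13 (p = -5 - 8 = -13)
J(q) = I*√2 (J(q) = √(-2 + 0) = √(-2) = I*√2)
(p - 1)*J(-1) = (-13 - 1)*(I*√2) = -14*I*√2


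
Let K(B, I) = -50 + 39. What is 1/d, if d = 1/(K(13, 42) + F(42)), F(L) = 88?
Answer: 77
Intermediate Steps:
K(B, I) = -11
d = 1/77 (d = 1/(-11 + 88) = 1/77 ≈ 0.012987)
1/d = 1/(1/77) = 77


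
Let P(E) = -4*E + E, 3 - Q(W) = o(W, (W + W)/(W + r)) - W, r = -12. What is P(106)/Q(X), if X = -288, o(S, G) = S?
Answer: -106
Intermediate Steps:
Q(W) = 3 (Q(W) = 3 - (W - W) = 3 - 1*0 = 3 + 0 = 3)
P(E) = -3*E
P(106)/Q(X) = -3*106/3 = -318*⅓ = -106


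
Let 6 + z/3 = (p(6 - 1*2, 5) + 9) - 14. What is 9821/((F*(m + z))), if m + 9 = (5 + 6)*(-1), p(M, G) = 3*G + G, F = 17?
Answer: 1403/17 ≈ 82.529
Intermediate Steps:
p(M, G) = 4*G
m = -20 (m = -9 + (5 + 6)*(-1) = -9 + 11*(-1) = -9 - 11 = -20)
z = 27 (z = -18 + 3*((4*5 + 9) - 14) = -18 + 3*((20 + 9) - 14) = -18 + 3*(29 - 14) = -18 + 3*15 = -18 + 45 = 27)
9821/((F*(m + z))) = 9821/((17*(-20 + 27))) = 9821/((17*7)) = 9821/119 = 9821*(1/119) = 1403/17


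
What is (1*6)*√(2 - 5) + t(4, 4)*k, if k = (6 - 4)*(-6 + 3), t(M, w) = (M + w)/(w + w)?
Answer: -6 + 6*I*√3 ≈ -6.0 + 10.392*I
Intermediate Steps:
t(M, w) = (M + w)/(2*w) (t(M, w) = (M + w)/((2*w)) = (M + w)*(1/(2*w)) = (M + w)/(2*w))
k = -6 (k = 2*(-3) = -6)
(1*6)*√(2 - 5) + t(4, 4)*k = (1*6)*√(2 - 5) + ((½)*(4 + 4)/4)*(-6) = 6*√(-3) + ((½)*(¼)*8)*(-6) = 6*(I*√3) + 1*(-6) = 6*I*√3 - 6 = -6 + 6*I*√3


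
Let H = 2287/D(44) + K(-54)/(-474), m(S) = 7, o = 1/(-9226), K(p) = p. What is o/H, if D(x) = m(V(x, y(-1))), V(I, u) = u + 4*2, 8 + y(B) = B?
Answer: -79/238210048 ≈ -3.3164e-7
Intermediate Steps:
y(B) = -8 + B
o = -1/9226 ≈ -0.00010839
V(I, u) = 8 + u (V(I, u) = u + 8 = 8 + u)
D(x) = 7
H = 180736/553 (H = 2287/7 - 54/(-474) = 2287*(1/7) - 54*(-1/474) = 2287/7 + 9/79 = 180736/553 ≈ 326.83)
o/H = -1/(9226*180736/553) = -1/9226*553/180736 = -79/238210048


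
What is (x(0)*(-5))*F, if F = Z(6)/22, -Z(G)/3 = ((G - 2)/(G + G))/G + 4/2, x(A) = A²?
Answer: 0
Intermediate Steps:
Z(G) = -6 - 3*(-2 + G)/(2*G²) (Z(G) = -3*(((G - 2)/(G + G))/G + 4/2) = -3*(((-2 + G)/((2*G)))/G + 4*(½)) = -3*(((-2 + G)*(1/(2*G)))/G + 2) = -3*(((-2 + G)/(2*G))/G + 2) = -3*((-2 + G)/(2*G²) + 2) = -3*(2 + (-2 + G)/(2*G²)) = -6 - 3*(-2 + G)/(2*G²))
F = -37/132 (F = (-6 + 3/6² - 3/2/6)/22 = (-6 + 3*(1/36) - 3/2*⅙)*(1/22) = (-6 + 1/12 - ¼)*(1/22) = -37/6*1/22 = -37/132 ≈ -0.28030)
(x(0)*(-5))*F = (0²*(-5))*(-37/132) = (0*(-5))*(-37/132) = 0*(-37/132) = 0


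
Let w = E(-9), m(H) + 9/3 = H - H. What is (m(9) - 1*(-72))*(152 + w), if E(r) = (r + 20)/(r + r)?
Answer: 62675/6 ≈ 10446.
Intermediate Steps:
m(H) = -3 (m(H) = -3 + (H - H) = -3 + 0 = -3)
E(r) = (20 + r)/(2*r) (E(r) = (20 + r)/((2*r)) = (20 + r)*(1/(2*r)) = (20 + r)/(2*r))
w = -11/18 (w = (1/2)*(20 - 9)/(-9) = (1/2)*(-1/9)*11 = -11/18 ≈ -0.61111)
(m(9) - 1*(-72))*(152 + w) = (-3 - 1*(-72))*(152 - 11/18) = (-3 + 72)*(2725/18) = 69*(2725/18) = 62675/6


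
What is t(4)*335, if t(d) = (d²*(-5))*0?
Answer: 0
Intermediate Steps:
t(d) = 0 (t(d) = -5*d²*0 = 0)
t(4)*335 = 0*335 = 0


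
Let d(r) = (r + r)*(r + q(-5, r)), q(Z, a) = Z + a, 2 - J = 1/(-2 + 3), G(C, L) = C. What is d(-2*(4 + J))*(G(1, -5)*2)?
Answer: 1000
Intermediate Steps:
J = 1 (J = 2 - 1/(-2 + 3) = 2 - 1/1 = 2 - 1*1 = 2 - 1 = 1)
d(r) = 2*r*(-5 + 2*r) (d(r) = (r + r)*(r + (-5 + r)) = (2*r)*(-5 + 2*r) = 2*r*(-5 + 2*r))
d(-2*(4 + J))*(G(1, -5)*2) = (2*(-2*(4 + 1))*(-5 + 2*(-2*(4 + 1))))*(1*2) = (2*(-2*5)*(-5 + 2*(-2*5)))*2 = (2*(-10)*(-5 + 2*(-10)))*2 = (2*(-10)*(-5 - 20))*2 = (2*(-10)*(-25))*2 = 500*2 = 1000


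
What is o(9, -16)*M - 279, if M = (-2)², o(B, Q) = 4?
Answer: -263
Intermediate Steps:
M = 4
o(9, -16)*M - 279 = 4*4 - 279 = 16 - 279 = -263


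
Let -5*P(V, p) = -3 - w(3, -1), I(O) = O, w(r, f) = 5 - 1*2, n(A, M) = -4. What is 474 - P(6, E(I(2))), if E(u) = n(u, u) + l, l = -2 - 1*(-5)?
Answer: 2364/5 ≈ 472.80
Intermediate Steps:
l = 3 (l = -2 + 5 = 3)
w(r, f) = 3 (w(r, f) = 5 - 2 = 3)
E(u) = -1 (E(u) = -4 + 3 = -1)
P(V, p) = 6/5 (P(V, p) = -(-3 - 1*3)/5 = -(-3 - 3)/5 = -1/5*(-6) = 6/5)
474 - P(6, E(I(2))) = 474 - 1*6/5 = 474 - 6/5 = 2364/5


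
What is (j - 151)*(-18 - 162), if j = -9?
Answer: 28800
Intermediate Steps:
(j - 151)*(-18 - 162) = (-9 - 151)*(-18 - 162) = -160*(-180) = 28800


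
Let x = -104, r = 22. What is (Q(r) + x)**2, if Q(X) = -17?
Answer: 14641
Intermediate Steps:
(Q(r) + x)**2 = (-17 - 104)**2 = (-121)**2 = 14641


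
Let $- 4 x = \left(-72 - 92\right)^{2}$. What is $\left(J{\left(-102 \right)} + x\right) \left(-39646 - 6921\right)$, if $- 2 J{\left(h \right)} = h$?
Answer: $310741591$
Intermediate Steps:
$x = -6724$ ($x = - \frac{\left(-72 - 92\right)^{2}}{4} = - \frac{\left(-164\right)^{2}}{4} = \left(- \frac{1}{4}\right) 26896 = -6724$)
$J{\left(h \right)} = - \frac{h}{2}$
$\left(J{\left(-102 \right)} + x\right) \left(-39646 - 6921\right) = \left(\left(- \frac{1}{2}\right) \left(-102\right) - 6724\right) \left(-39646 - 6921\right) = \left(51 - 6724\right) \left(-39646 - 6921\right) = - 6673 \left(-39646 - 6921\right) = \left(-6673\right) \left(-46567\right) = 310741591$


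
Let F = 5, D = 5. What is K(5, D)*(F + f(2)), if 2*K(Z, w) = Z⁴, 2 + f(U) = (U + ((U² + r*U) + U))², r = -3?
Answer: 4375/2 ≈ 2187.5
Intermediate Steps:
f(U) = -2 + (U² - U)² (f(U) = -2 + (U + ((U² - 3*U) + U))² = -2 + (U + (U² - 2*U))² = -2 + (U² - U)²)
K(Z, w) = Z⁴/2
K(5, D)*(F + f(2)) = ((½)*5⁴)*(5 + (-2 + 2²*(-1 + 2)²)) = ((½)*625)*(5 + (-2 + 4*1²)) = 625*(5 + (-2 + 4*1))/2 = 625*(5 + (-2 + 4))/2 = 625*(5 + 2)/2 = (625/2)*7 = 4375/2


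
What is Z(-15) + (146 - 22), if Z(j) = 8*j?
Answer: 4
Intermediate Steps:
Z(-15) + (146 - 22) = 8*(-15) + (146 - 22) = -120 + 124 = 4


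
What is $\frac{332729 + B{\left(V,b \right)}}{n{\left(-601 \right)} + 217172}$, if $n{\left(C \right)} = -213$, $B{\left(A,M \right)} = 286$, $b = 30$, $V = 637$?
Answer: $\frac{333015}{216959} \approx 1.5349$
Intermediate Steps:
$\frac{332729 + B{\left(V,b \right)}}{n{\left(-601 \right)} + 217172} = \frac{332729 + 286}{-213 + 217172} = \frac{333015}{216959}$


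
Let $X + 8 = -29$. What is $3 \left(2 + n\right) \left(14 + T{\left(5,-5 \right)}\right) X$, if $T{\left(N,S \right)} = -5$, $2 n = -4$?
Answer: $0$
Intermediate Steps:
$n = -2$ ($n = \frac{1}{2} \left(-4\right) = -2$)
$X = -37$ ($X = -8 - 29 = -37$)
$3 \left(2 + n\right) \left(14 + T{\left(5,-5 \right)}\right) X = 3 \left(2 - 2\right) \left(14 - 5\right) \left(-37\right) = 3 \cdot 0 \cdot 9 \left(-37\right) = 0 \cdot 9 \left(-37\right) = 0 \left(-37\right) = 0$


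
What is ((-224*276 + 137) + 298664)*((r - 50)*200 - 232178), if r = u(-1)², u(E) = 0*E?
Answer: -57390615906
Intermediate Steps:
u(E) = 0
r = 0 (r = 0² = 0)
((-224*276 + 137) + 298664)*((r - 50)*200 - 232178) = ((-224*276 + 137) + 298664)*((0 - 50)*200 - 232178) = ((-61824 + 137) + 298664)*(-50*200 - 232178) = (-61687 + 298664)*(-10000 - 232178) = 236977*(-242178) = -57390615906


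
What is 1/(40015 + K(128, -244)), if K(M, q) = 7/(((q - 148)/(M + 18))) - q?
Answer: 28/1127179 ≈ 2.4841e-5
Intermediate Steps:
K(M, q) = -q + 7*(18 + M)/(-148 + q) (K(M, q) = 7/(((-148 + q)/(18 + M))) - q = 7*((18 + M)/(-148 + q)) - q = 7*(18 + M)/(-148 + q) - q = -q + 7*(18 + M)/(-148 + q))
1/(40015 + K(128, -244)) = 1/(40015 + (126 - 1*(-244)**2 + 7*128 + 148*(-244))/(-148 - 244)) = 1/(40015 + (126 - 1*59536 + 896 - 36112)/(-392)) = 1/(40015 - (126 - 59536 + 896 - 36112)/392) = 1/(40015 - 1/392*(-94626)) = 1/(40015 + 6759/28) = 1/(1127179/28) = 28/1127179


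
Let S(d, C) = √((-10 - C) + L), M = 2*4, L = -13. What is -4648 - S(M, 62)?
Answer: -4648 - I*√85 ≈ -4648.0 - 9.2195*I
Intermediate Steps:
M = 8
S(d, C) = √(-23 - C) (S(d, C) = √((-10 - C) - 13) = √(-23 - C))
-4648 - S(M, 62) = -4648 - √(-23 - 1*62) = -4648 - √(-23 - 62) = -4648 - √(-85) = -4648 - I*√85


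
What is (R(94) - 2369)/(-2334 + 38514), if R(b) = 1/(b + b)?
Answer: -148457/2267280 ≈ -0.065478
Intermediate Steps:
R(b) = 1/(2*b)
(R(94) - 2369)/(-2334 + 38514) = ((½)/94 - 2369)/(-2334 + 38514) = ((½)*(1/94) - 2369)/36180 = (1/188 - 2369)*(1/36180) = -445371/188*1/36180 = -148457/2267280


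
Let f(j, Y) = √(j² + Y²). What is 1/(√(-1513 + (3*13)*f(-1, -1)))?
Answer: -I/√(1513 - 39*√2) ≈ -0.026191*I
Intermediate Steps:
f(j, Y) = √(Y² + j²)
1/(√(-1513 + (3*13)*f(-1, -1))) = 1/(√(-1513 + (3*13)*√((-1)² + (-1)²))) = 1/(√(-1513 + 39*√(1 + 1))) = 1/(√(-1513 + 39*√2)) = (-1513 + 39*√2)^(-½)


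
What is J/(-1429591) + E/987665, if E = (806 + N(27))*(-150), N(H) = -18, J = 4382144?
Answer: -899413581992/282391399003 ≈ -3.1850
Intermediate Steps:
E = -118200 (E = (806 - 18)*(-150) = 788*(-150) = -118200)
J/(-1429591) + E/987665 = 4382144/(-1429591) - 118200/987665 = 4382144*(-1/1429591) - 118200*1/987665 = -4382144/1429591 - 23640/197533 = -899413581992/282391399003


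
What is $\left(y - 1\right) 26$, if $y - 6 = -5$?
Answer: $0$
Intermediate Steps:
$y = 1$ ($y = 6 - 5 = 1$)
$\left(y - 1\right) 26 = \left(1 - 1\right) 26 = 0 \cdot 26 = 0$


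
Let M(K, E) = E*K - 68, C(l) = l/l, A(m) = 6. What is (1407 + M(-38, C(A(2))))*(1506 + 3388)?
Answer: 6367094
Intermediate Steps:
C(l) = 1
M(K, E) = -68 + E*K
(1407 + M(-38, C(A(2))))*(1506 + 3388) = (1407 + (-68 + 1*(-38)))*(1506 + 3388) = (1407 + (-68 - 38))*4894 = (1407 - 106)*4894 = 1301*4894 = 6367094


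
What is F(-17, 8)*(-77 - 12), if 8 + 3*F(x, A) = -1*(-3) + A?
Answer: -89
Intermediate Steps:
F(x, A) = -5/3 + A/3 (F(x, A) = -8/3 + (-1*(-3) + A)/3 = -8/3 + (3 + A)/3 = -8/3 + (1 + A/3) = -5/3 + A/3)
F(-17, 8)*(-77 - 12) = (-5/3 + (⅓)*8)*(-77 - 12) = (-5/3 + 8/3)*(-89) = 1*(-89) = -89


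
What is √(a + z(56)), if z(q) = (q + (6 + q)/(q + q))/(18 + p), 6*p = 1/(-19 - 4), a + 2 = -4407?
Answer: I*√5324022655133/34762 ≈ 66.377*I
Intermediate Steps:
a = -4409 (a = -2 - 4407 = -4409)
p = -1/138 (p = 1/(6*(-19 - 4)) = (⅙)/(-23) = (⅙)*(-1/23) = -1/138 ≈ -0.0072464)
z(q) = 138*q/2483 + 69*(6 + q)/(2483*q) (z(q) = (q + (6 + q)/(q + q))/(18 - 1/138) = (q + (6 + q)/((2*q)))/(2483/138) = (q + (6 + q)*(1/(2*q)))*(138/2483) = (q + (6 + q)/(2*q))*(138/2483) = 138*q/2483 + 69*(6 + q)/(2483*q))
√(a + z(56)) = √(-4409 + (69/2483)*(6 + 56 + 2*56²)/56) = √(-4409 + (69/2483)*(1/56)*(6 + 56 + 2*3136)) = √(-4409 + (69/2483)*(1/56)*(6 + 56 + 6272)) = √(-4409 + (69/2483)*(1/56)*6334) = √(-4409 + 218523/69524) = √(-306312793/69524) = I*√5324022655133/34762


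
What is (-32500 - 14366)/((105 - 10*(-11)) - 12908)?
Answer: 15622/4231 ≈ 3.6923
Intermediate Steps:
(-32500 - 14366)/((105 - 10*(-11)) - 12908) = -46866/((105 + 110) - 12908) = -46866/(215 - 12908) = -46866/(-12693) = -46866*(-1/12693) = 15622/4231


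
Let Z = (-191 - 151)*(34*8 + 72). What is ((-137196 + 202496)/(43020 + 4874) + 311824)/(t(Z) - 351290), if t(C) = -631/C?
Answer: -30293475522336/34127419068127 ≈ -0.88766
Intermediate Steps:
Z = -117648 (Z = -342*(272 + 72) = -342*344 = -117648)
((-137196 + 202496)/(43020 + 4874) + 311824)/(t(Z) - 351290) = ((-137196 + 202496)/(43020 + 4874) + 311824)/(-631/(-117648) - 351290) = (65300/47894 + 311824)/(-631*(-1/117648) - 351290) = (65300*(1/47894) + 311824)/(631/117648 - 351290) = (32650/23947 + 311824)/(-41328565289/117648) = (7467281978/23947)*(-117648/41328565289) = -30293475522336/34127419068127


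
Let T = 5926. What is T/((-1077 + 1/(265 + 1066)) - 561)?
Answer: -7887506/2180177 ≈ -3.6178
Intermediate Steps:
T/((-1077 + 1/(265 + 1066)) - 561) = 5926/((-1077 + 1/(265 + 1066)) - 561) = 5926/((-1077 + 1/1331) - 561) = 5926/(-1433486/1331 - 561) = 5926/(-2180177/1331) = 5926*(-1331/2180177) = -7887506/2180177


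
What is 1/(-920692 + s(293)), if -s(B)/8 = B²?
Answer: -1/1607484 ≈ -6.2209e-7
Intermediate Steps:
s(B) = -8*B²
1/(-920692 + s(293)) = 1/(-920692 - 8*293²) = 1/(-920692 - 8*85849) = 1/(-920692 - 686792) = 1/(-1607484) = -1/1607484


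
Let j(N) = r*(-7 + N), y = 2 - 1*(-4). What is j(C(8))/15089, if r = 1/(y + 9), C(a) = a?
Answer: 1/226335 ≈ 4.4182e-6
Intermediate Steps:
y = 6 (y = 2 + 4 = 6)
r = 1/15 (r = 1/(6 + 9) = 1/15 ≈ 0.066667)
j(N) = -7/15 + N/15 (j(N) = (-7 + N)/15 = -7/15 + N/15)
j(C(8))/15089 = (-7/15 + (1/15)*8)/15089 = (-7/15 + 8/15)*(1/15089) = (1/15)*(1/15089) = 1/226335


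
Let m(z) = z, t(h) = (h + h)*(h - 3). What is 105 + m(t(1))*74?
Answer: -191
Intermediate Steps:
t(h) = 2*h*(-3 + h) (t(h) = (2*h)*(-3 + h) = 2*h*(-3 + h))
105 + m(t(1))*74 = 105 + (2*1*(-3 + 1))*74 = 105 + (2*1*(-2))*74 = 105 - 4*74 = 105 - 296 = -191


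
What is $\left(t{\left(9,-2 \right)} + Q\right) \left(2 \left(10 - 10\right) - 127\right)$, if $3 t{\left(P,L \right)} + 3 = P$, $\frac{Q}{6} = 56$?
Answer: $-42926$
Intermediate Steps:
$Q = 336$ ($Q = 6 \cdot 56 = 336$)
$t{\left(P,L \right)} = -1 + \frac{P}{3}$
$\left(t{\left(9,-2 \right)} + Q\right) \left(2 \left(10 - 10\right) - 127\right) = \left(\left(-1 + \frac{1}{3} \cdot 9\right) + 336\right) \left(2 \left(10 - 10\right) - 127\right) = \left(\left(-1 + 3\right) + 336\right) \left(2 \cdot 0 - 127\right) = \left(2 + 336\right) \left(0 - 127\right) = 338 \left(-127\right) = -42926$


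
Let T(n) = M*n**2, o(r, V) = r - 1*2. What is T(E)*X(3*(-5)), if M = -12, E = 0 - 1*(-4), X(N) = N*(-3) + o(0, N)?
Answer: -8256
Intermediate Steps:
o(r, V) = -2 + r (o(r, V) = r - 2 = -2 + r)
X(N) = -2 - 3*N (X(N) = N*(-3) + (-2 + 0) = -3*N - 2 = -2 - 3*N)
E = 4 (E = 0 + 4 = 4)
T(n) = -12*n**2
T(E)*X(3*(-5)) = (-12*4**2)*(-2 - 9*(-5)) = (-12*16)*(-2 - 3*(-15)) = -192*(-2 + 45) = -192*43 = -8256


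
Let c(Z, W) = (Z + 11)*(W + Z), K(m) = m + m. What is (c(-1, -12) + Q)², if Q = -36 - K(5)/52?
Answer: 18671041/676 ≈ 27620.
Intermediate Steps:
K(m) = 2*m
c(Z, W) = (11 + Z)*(W + Z)
Q = -941/26 (Q = -36 - 2*5/52 = -36 - 10/52 = -36 - 1*5/26 = -36 - 5/26 = -941/26 ≈ -36.192)
(c(-1, -12) + Q)² = (((-1)² + 11*(-12) + 11*(-1) - 12*(-1)) - 941/26)² = ((1 - 132 - 11 + 12) - 941/26)² = (-130 - 941/26)² = (-4321/26)² = 18671041/676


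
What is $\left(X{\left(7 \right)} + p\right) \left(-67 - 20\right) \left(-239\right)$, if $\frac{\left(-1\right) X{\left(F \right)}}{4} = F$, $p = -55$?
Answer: $-1725819$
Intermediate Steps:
$X{\left(F \right)} = - 4 F$
$\left(X{\left(7 \right)} + p\right) \left(-67 - 20\right) \left(-239\right) = \left(\left(-4\right) 7 - 55\right) \left(-67 - 20\right) \left(-239\right) = \left(-28 - 55\right) \left(-87\right) \left(-239\right) = \left(-83\right) \left(-87\right) \left(-239\right) = 7221 \left(-239\right) = -1725819$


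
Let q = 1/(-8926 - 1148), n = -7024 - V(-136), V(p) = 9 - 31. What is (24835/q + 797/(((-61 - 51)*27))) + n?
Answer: -756589051805/3024 ≈ -2.5019e+8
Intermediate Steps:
V(p) = -22
n = -7002 (n = -7024 - 1*(-22) = -7024 + 22 = -7002)
q = -1/10074 (q = 1/(-10074) = -1/10074 ≈ -9.9265e-5)
(24835/q + 797/(((-61 - 51)*27))) + n = (24835/(-1/10074) + 797/(((-61 - 51)*27))) - 7002 = (24835*(-10074) + 797/((-112*27))) - 7002 = (-250187790 + 797/(-3024)) - 7002 = (-250187790 + 797*(-1/3024)) - 7002 = (-250187790 - 797/3024) - 7002 = -756567877757/3024 - 7002 = -756589051805/3024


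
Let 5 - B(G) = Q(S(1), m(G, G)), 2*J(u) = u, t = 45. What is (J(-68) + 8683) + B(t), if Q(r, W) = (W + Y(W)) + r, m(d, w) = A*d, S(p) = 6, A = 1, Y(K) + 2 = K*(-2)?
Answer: 8695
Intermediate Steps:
Y(K) = -2 - 2*K (Y(K) = -2 + K*(-2) = -2 - 2*K)
J(u) = u/2
m(d, w) = d (m(d, w) = 1*d = d)
Q(r, W) = -2 + r - W (Q(r, W) = (W + (-2 - 2*W)) + r = (-2 - W) + r = -2 + r - W)
B(G) = 1 + G (B(G) = 5 - (-2 + 6 - G) = 5 - (4 - G) = 5 + (-4 + G) = 1 + G)
(J(-68) + 8683) + B(t) = ((1/2)*(-68) + 8683) + (1 + 45) = (-34 + 8683) + 46 = 8649 + 46 = 8695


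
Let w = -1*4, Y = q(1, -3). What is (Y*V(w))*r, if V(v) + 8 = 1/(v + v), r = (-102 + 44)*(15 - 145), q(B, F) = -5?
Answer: 612625/2 ≈ 3.0631e+5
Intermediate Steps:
Y = -5
w = -4
r = 7540 (r = -58*(-130) = 7540)
V(v) = -8 + 1/(2*v) (V(v) = -8 + 1/(v + v) = -8 + 1/(2*v))
(Y*V(w))*r = -5*(-8 + (1/2)/(-4))*7540 = -5*(-8 + (1/2)*(-1/4))*7540 = -5*(-8 - 1/8)*7540 = -5*(-65/8)*7540 = (325/8)*7540 = 612625/2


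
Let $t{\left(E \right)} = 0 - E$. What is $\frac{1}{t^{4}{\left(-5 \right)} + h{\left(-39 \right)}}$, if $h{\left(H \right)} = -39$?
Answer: $\frac{1}{586} \approx 0.0017065$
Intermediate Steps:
$t{\left(E \right)} = - E$
$\frac{1}{t^{4}{\left(-5 \right)} + h{\left(-39 \right)}} = \frac{1}{\left(\left(-1\right) \left(-5\right)\right)^{4} - 39} = \frac{1}{5^{4} - 39} = \frac{1}{625 - 39} = \frac{1}{586}$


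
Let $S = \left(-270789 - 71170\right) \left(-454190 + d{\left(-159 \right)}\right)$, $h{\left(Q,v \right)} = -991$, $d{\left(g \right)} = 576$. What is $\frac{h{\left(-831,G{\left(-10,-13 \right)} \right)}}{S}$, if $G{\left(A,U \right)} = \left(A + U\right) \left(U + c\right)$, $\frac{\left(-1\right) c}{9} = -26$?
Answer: $- \frac{991}{155117389826} \approx -6.3887 \cdot 10^{-9}$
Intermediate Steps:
$c = 234$ ($c = \left(-9\right) \left(-26\right) = 234$)
$G{\left(A,U \right)} = \left(234 + U\right) \left(A + U\right)$ ($G{\left(A,U \right)} = \left(A + U\right) \left(U + 234\right) = \left(A + U\right) \left(234 + U\right) = \left(234 + U\right) \left(A + U\right)$)
$S = 155117389826$ ($S = \left(-270789 - 71170\right) \left(-454190 + 576\right) = \left(-341959\right) \left(-453614\right) = 155117389826$)
$\frac{h{\left(-831,G{\left(-10,-13 \right)} \right)}}{S} = - \frac{991}{155117389826}$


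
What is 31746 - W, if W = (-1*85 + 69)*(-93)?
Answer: 30258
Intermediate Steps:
W = 1488 (W = (-85 + 69)*(-93) = -16*(-93) = 1488)
31746 - W = 31746 - 1*1488 = 31746 - 1488 = 30258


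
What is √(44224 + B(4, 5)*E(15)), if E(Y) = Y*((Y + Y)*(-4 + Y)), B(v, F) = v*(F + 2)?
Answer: 2*√45706 ≈ 427.58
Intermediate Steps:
B(v, F) = v*(2 + F)
E(Y) = 2*Y²*(-4 + Y) (E(Y) = Y*((2*Y)*(-4 + Y)) = Y*(2*Y*(-4 + Y)) = 2*Y²*(-4 + Y))
√(44224 + B(4, 5)*E(15)) = √(44224 + (4*(2 + 5))*(2*15²*(-4 + 15))) = √(44224 + (4*7)*(2*225*11)) = √(44224 + 28*4950) = √(44224 + 138600) = √182824 = 2*√45706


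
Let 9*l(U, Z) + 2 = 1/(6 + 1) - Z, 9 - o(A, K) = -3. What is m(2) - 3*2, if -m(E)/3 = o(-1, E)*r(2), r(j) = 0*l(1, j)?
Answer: -6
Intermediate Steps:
o(A, K) = 12 (o(A, K) = 9 - 1*(-3) = 9 + 3 = 12)
l(U, Z) = -13/63 - Z/9 (l(U, Z) = -2/9 + (1/(6 + 1) - Z)/9 = -2/9 + (1/7 - Z)/9 = -2/9 + (1/63 - Z/9) = -13/63 - Z/9)
r(j) = 0 (r(j) = 0*(-13/63 - j/9) = 0)
m(E) = 0 (m(E) = -36*0 = -3*0 = 0)
m(2) - 3*2 = 0 - 3*2 = 0 - 6 = -6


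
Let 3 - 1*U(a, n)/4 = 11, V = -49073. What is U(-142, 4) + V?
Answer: -49105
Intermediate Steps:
U(a, n) = -32 (U(a, n) = 12 - 4*11 = 12 - 44 = -32)
U(-142, 4) + V = -32 - 49073 = -49105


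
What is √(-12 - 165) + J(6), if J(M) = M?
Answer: 6 + I*√177 ≈ 6.0 + 13.304*I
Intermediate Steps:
√(-12 - 165) + J(6) = √(-12 - 165) + 6 = √(-177) + 6 = I*√177 + 6 = 6 + I*√177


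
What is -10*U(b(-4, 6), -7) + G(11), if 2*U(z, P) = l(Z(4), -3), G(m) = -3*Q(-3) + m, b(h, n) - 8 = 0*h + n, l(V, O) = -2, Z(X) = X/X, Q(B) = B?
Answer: 30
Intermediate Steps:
Z(X) = 1
b(h, n) = 8 + n (b(h, n) = 8 + (0*h + n) = 8 + (0 + n) = 8 + n)
G(m) = 9 + m (G(m) = -3*(-3) + m = 9 + m)
U(z, P) = -1 (U(z, P) = (1/2)*(-2) = -1)
-10*U(b(-4, 6), -7) + G(11) = -10*(-1) + (9 + 11) = 10 + 20 = 30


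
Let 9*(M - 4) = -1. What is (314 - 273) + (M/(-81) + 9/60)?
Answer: 599267/14580 ≈ 41.102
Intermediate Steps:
M = 35/9 (M = 4 + (1/9)*(-1) = 4 - 1/9 = 35/9 ≈ 3.8889)
(314 - 273) + (M/(-81) + 9/60) = (314 - 273) + ((35/9)/(-81) + 9/60) = 41 + ((35/9)*(-1/81) + 9*(1/60)) = 41 + (-35/729 + 3/20) = 41 + 1487/14580 = 599267/14580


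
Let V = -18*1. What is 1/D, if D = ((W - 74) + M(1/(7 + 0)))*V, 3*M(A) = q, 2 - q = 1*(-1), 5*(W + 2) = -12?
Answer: 5/6966 ≈ 0.00071777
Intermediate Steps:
W = -22/5 (W = -2 + (1/5)*(-12) = -2 - 12/5 = -22/5 ≈ -4.4000)
q = 3 (q = 2 - (-1) = 2 - 1*(-1) = 2 + 1 = 3)
M(A) = 1 (M(A) = (1/3)*3 = 1)
V = -18
D = 6966/5 (D = ((-22/5 - 74) + 1)*(-18) = (-392/5 + 1)*(-18) = -387/5*(-18) = 6966/5 ≈ 1393.2)
1/D = 1/(6966/5) = 5/6966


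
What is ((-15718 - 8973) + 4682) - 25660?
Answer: -45669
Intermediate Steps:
((-15718 - 8973) + 4682) - 25660 = (-24691 + 4682) - 25660 = -20009 - 25660 = -45669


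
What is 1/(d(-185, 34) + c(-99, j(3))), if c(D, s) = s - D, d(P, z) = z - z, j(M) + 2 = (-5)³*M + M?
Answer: -1/275 ≈ -0.0036364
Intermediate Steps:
j(M) = -2 - 124*M (j(M) = -2 + ((-5)³*M + M) = -2 + (-125*M + M) = -2 - 124*M)
d(P, z) = 0
1/(d(-185, 34) + c(-99, j(3))) = 1/(0 + ((-2 - 124*3) - 1*(-99))) = 1/(0 + ((-2 - 372) + 99)) = 1/(0 + (-374 + 99)) = 1/(0 - 275) = 1/(-275) = -1/275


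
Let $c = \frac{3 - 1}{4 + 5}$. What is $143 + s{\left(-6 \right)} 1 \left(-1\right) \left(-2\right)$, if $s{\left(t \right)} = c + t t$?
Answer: $\frac{1939}{9} \approx 215.44$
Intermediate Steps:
$c = \frac{2}{9} \approx 0.22222$
$s{\left(t \right)} = \frac{2}{9} + t^{2}$ ($s{\left(t \right)} = \frac{2}{9} + t t = \frac{2}{9} + t^{2}$)
$143 + s{\left(-6 \right)} 1 \left(-1\right) \left(-2\right) = 143 + \left(\frac{2}{9} + \left(-6\right)^{2}\right) 1 \left(-1\right) \left(-2\right) = 143 + \left(\frac{2}{9} + 36\right) \left(\left(-1\right) \left(-2\right)\right) = 143 + \frac{326}{9} \cdot 2 = 143 + \frac{652}{9} = \frac{1939}{9}$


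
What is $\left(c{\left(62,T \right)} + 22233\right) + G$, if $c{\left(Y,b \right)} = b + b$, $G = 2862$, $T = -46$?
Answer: $25003$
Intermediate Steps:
$c{\left(Y,b \right)} = 2 b$
$\left(c{\left(62,T \right)} + 22233\right) + G = \left(2 \left(-46\right) + 22233\right) + 2862 = \left(-92 + 22233\right) + 2862 = 22141 + 2862 = 25003$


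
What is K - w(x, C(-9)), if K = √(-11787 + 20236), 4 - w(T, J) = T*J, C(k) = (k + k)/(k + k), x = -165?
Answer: -169 + √8449 ≈ -77.082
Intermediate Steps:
C(k) = 1 (C(k) = (2*k)/((2*k)) = (2*k)*(1/(2*k)) = 1)
w(T, J) = 4 - J*T (w(T, J) = 4 - T*J = 4 - J*T)
K = √8449 ≈ 91.918
K - w(x, C(-9)) = √8449 - (4 - 1*1*(-165)) = √8449 - (4 + 165) = √8449 - 1*169 = √8449 - 169 = -169 + √8449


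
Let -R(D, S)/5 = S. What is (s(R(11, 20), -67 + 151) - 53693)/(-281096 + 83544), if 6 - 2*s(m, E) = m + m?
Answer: 26795/98776 ≈ 0.27127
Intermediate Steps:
R(D, S) = -5*S
s(m, E) = 3 - m (s(m, E) = 3 - (m + m)/2 = 3 - m)
(s(R(11, 20), -67 + 151) - 53693)/(-281096 + 83544) = ((3 - (-5)*20) - 53693)/(-281096 + 83544) = ((3 - 1*(-100)) - 53693)/(-197552) = ((3 + 100) - 53693)*(-1/197552) = (103 - 53693)*(-1/197552) = -53590*(-1/197552) = 26795/98776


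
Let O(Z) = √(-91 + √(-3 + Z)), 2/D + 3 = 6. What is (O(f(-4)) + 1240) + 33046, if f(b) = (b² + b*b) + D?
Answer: 34286 + √(-819 + 3*√267)/3 ≈ 34286.0 + 9.2495*I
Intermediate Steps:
D = ⅔ (D = 2/(-3 + 6) = 2/3 = 2*(⅓) = ⅔ ≈ 0.66667)
f(b) = ⅔ + 2*b² (f(b) = (b² + b*b) + ⅔ = (b² + b²) + ⅔ = 2*b² + ⅔ = ⅔ + 2*b²)
(O(f(-4)) + 1240) + 33046 = (√(-91 + √(-3 + (⅔ + 2*(-4)²))) + 1240) + 33046 = (√(-91 + √(-3 + (⅔ + 2*16))) + 1240) + 33046 = (√(-91 + √(-3 + (⅔ + 32))) + 1240) + 33046 = (√(-91 + √(-3 + 98/3)) + 1240) + 33046 = (√(-91 + √(89/3)) + 1240) + 33046 = (√(-91 + √267/3) + 1240) + 33046 = (1240 + √(-91 + √267/3)) + 33046 = 34286 + √(-91 + √267/3)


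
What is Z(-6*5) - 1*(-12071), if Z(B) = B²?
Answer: 12971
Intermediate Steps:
Z(-6*5) - 1*(-12071) = (-6*5)² - 1*(-12071) = (-30)² + 12071 = 900 + 12071 = 12971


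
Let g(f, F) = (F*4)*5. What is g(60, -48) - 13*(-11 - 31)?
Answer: -414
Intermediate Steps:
g(f, F) = 20*F (g(f, F) = (4*F)*5 = 20*F)
g(60, -48) - 13*(-11 - 31) = 20*(-48) - 13*(-11 - 31) = -960 - 13*(-42) = -960 + 546 = -414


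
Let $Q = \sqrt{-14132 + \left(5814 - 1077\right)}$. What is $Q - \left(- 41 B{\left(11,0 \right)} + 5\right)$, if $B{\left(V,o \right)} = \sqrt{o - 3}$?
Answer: $-5 + i \sqrt{9395} + 41 i \sqrt{3} \approx -5.0 + 167.94 i$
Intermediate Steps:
$B{\left(V,o \right)} = \sqrt{-3 + o}$
$Q = i \sqrt{9395}$ ($Q = \sqrt{-14132 + 4737} = \sqrt{-9395} = i \sqrt{9395} \approx 96.928 i$)
$Q - \left(- 41 B{\left(11,0 \right)} + 5\right) = i \sqrt{9395} - \left(- 41 \sqrt{-3 + 0} + 5\right) = i \sqrt{9395} - \left(- 41 \sqrt{-3} + 5\right) = i \sqrt{9395} - \left(- 41 i \sqrt{3} + 5\right) = i \sqrt{9395} - \left(5 - 41 i \sqrt{3}\right) = -5 + i \sqrt{9395} + 41 i \sqrt{3}$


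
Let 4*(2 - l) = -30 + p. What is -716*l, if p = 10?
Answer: -5012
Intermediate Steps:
l = 7 (l = 2 - (-30 + 10)/4 = 2 - 1/4*(-20) = 2 + 5 = 7)
-716*l = -716*7 = -5012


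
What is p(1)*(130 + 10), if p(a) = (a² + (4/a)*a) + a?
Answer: 840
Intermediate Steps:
p(a) = 4 + a + a² (p(a) = (a² + 4) + a = (4 + a²) + a = 4 + a + a²)
p(1)*(130 + 10) = (4 + 1 + 1²)*(130 + 10) = (4 + 1 + 1)*140 = 6*140 = 840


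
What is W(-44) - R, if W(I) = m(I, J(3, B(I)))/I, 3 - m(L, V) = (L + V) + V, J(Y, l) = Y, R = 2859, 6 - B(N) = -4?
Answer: -125837/44 ≈ -2859.9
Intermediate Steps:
B(N) = 10 (B(N) = 6 - 1*(-4) = 6 + 4 = 10)
m(L, V) = 3 - L - 2*V (m(L, V) = 3 - ((L + V) + V) = 3 - (L + 2*V) = 3 + (-L - 2*V) = 3 - L - 2*V)
W(I) = (-3 - I)/I (W(I) = (3 - I - 2*3)/I = (3 - I - 6)/I = (-3 - I)/I)
W(-44) - R = (-3 - 1*(-44))/(-44) - 1*2859 = -(-3 + 44)/44 - 2859 = -1/44*41 - 2859 = -41/44 - 2859 = -125837/44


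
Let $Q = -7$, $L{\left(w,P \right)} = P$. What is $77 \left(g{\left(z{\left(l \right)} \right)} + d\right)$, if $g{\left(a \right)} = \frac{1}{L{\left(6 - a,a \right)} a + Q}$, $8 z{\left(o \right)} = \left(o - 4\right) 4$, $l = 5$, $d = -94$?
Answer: $- \frac{195734}{27} \approx -7249.4$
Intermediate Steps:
$z{\left(o \right)} = -2 + \frac{o}{2}$ ($z{\left(o \right)} = \frac{\left(o - 4\right) 4}{8} = \frac{\left(-4 + o\right) 4}{8} = \frac{-16 + 4 o}{8} = -2 + \frac{o}{2}$)
$g{\left(a \right)} = \frac{1}{-7 + a^{2}}$ ($g{\left(a \right)} = \frac{1}{a a - 7} = \frac{1}{a^{2} - 7} = \frac{1}{-7 + a^{2}}$)
$77 \left(g{\left(z{\left(l \right)} \right)} + d\right) = 77 \left(\frac{1}{-7 + \left(-2 + \frac{1}{2} \cdot 5\right)^{2}} - 94\right) = 77 \left(\frac{1}{-7 + \left(-2 + \frac{5}{2}\right)^{2}} - 94\right) = 77 \left(\frac{1}{-7 + \left(\frac{1}{2}\right)^{2}} - 94\right) = 77 \left(\frac{1}{-7 + \frac{1}{4}} - 94\right) = 77 \left(\frac{1}{- \frac{27}{4}} - 94\right) = 77 \left(- \frac{4}{27} - 94\right) = 77 \left(- \frac{2542}{27}\right) = - \frac{195734}{27}$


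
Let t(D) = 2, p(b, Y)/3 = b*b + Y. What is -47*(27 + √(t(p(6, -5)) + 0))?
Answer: -1269 - 47*√2 ≈ -1335.5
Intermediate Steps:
p(b, Y) = 3*Y + 3*b² (p(b, Y) = 3*(b*b + Y) = 3*(b² + Y) = 3*(Y + b²) = 3*Y + 3*b²)
-47*(27 + √(t(p(6, -5)) + 0)) = -47*(27 + √(2 + 0)) = -47*(27 + √2) = -1269 - 47*√2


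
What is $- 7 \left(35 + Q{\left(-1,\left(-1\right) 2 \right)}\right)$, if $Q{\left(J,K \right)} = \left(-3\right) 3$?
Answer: $-182$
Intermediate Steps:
$Q{\left(J,K \right)} = -9$
$- 7 \left(35 + Q{\left(-1,\left(-1\right) 2 \right)}\right) = - 7 \left(35 - 9\right) = \left(-7\right) 26 = -182$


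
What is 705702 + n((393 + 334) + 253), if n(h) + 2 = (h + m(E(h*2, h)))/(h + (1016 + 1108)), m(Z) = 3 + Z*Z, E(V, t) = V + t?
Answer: 2199137383/3104 ≈ 7.0849e+5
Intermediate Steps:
m(Z) = 3 + Z²
n(h) = -2 + (3 + h + 9*h²)/(2124 + h) (n(h) = -2 + (h + (3 + (h*2 + h)²))/(h + (1016 + 1108)) = -2 + (h + (3 + (2*h + h)²))/(h + 2124) = -2 + (h + (3 + (3*h)²))/(2124 + h) = -2 + (h + (3 + 9*h²))/(2124 + h) = -2 + (3 + h + 9*h²)/(2124 + h))
705702 + n((393 + 334) + 253) = 705702 + (-4245 - ((393 + 334) + 253) + 9*((393 + 334) + 253)²)/(2124 + ((393 + 334) + 253)) = 705702 + (-4245 - (727 + 253) + 9*(727 + 253)²)/(2124 + (727 + 253)) = 705702 + (-4245 - 1*980 + 9*980²)/(2124 + 980) = 705702 + (-4245 - 980 + 9*960400)/3104 = 705702 + (-4245 - 980 + 8643600)/3104 = 705702 + (1/3104)*8638375 = 705702 + 8638375/3104 = 2199137383/3104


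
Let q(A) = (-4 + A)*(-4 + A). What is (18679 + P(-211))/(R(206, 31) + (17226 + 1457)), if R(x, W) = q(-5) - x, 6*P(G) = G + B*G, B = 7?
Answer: 55193/55674 ≈ 0.99136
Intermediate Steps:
q(A) = (-4 + A)²
P(G) = 4*G/3 (P(G) = (G + 7*G)/6 = (8*G)/6 = 4*G/3)
R(x, W) = 81 - x (R(x, W) = (-4 - 5)² - x = (-9)² - x = 81 - x)
(18679 + P(-211))/(R(206, 31) + (17226 + 1457)) = (18679 + (4/3)*(-211))/((81 - 1*206) + (17226 + 1457)) = (18679 - 844/3)/((81 - 206) + 18683) = 55193/(3*(-125 + 18683)) = (55193/3)/18558 = (55193/3)*(1/18558) = 55193/55674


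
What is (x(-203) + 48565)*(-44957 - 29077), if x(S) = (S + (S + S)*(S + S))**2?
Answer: -2006622959286636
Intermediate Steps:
x(S) = (S + 4*S**2)**2 (x(S) = (S + (2*S)*(2*S))**2 = (S + 4*S**2)**2)
(x(-203) + 48565)*(-44957 - 29077) = ((-203)**2*(1 + 4*(-203))**2 + 48565)*(-44957 - 29077) = (41209*(1 - 812)**2 + 48565)*(-74034) = (41209*(-811)**2 + 48565)*(-74034) = (41209*657721 + 48565)*(-74034) = (27104024689 + 48565)*(-74034) = 27104073254*(-74034) = -2006622959286636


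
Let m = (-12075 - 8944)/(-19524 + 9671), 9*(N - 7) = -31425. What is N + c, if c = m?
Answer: -102940205/29559 ≈ -3482.5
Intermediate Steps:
N = -10454/3 (N = 7 + (⅑)*(-31425) = 7 - 10475/3 = -10454/3 ≈ -3484.7)
m = 21019/9853 (m = -21019/(-9853) = -21019*(-1/9853) = 21019/9853 ≈ 2.1333)
c = 21019/9853 ≈ 2.1333
N + c = -10454/3 + 21019/9853 = -102940205/29559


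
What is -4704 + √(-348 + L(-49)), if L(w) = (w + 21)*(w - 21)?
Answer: -4704 + 2*√403 ≈ -4663.9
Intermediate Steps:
L(w) = (-21 + w)*(21 + w) (L(w) = (21 + w)*(-21 + w) = (-21 + w)*(21 + w))
-4704 + √(-348 + L(-49)) = -4704 + √(-348 + (-441 + (-49)²)) = -4704 + √(-348 + (-441 + 2401)) = -4704 + √(-348 + 1960) = -4704 + √1612 = -4704 + 2*√403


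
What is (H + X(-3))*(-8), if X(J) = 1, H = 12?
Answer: -104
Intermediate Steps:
(H + X(-3))*(-8) = (12 + 1)*(-8) = 13*(-8) = -104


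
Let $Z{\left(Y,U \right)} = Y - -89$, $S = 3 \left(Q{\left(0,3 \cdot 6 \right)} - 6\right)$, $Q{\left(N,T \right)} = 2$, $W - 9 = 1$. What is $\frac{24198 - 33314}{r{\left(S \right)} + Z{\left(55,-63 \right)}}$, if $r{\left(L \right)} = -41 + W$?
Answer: $- \frac{9116}{113} \approx -80.673$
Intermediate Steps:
$W = 10$ ($W = 9 + 1 = 10$)
$S = -12$ ($S = 3 \left(2 - 6\right) = 3 \left(-4\right) = -12$)
$r{\left(L \right)} = -31$ ($r{\left(L \right)} = -41 + 10 = -31$)
$Z{\left(Y,U \right)} = 89 + Y$ ($Z{\left(Y,U \right)} = Y + 89 = 89 + Y$)
$\frac{24198 - 33314}{r{\left(S \right)} + Z{\left(55,-63 \right)}} = \frac{24198 - 33314}{-31 + \left(89 + 55\right)} = - \frac{9116}{-31 + 144} = - \frac{9116}{113}$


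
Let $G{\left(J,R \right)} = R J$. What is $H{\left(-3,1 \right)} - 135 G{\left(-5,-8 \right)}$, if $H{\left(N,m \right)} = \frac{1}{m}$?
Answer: $-5399$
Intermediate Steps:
$G{\left(J,R \right)} = J R$
$H{\left(-3,1 \right)} - 135 G{\left(-5,-8 \right)} = 1^{-1} - 135 \left(\left(-5\right) \left(-8\right)\right) = 1 - 5400 = -5399$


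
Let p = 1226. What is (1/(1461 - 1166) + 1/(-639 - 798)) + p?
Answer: 519720932/423915 ≈ 1226.0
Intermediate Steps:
(1/(1461 - 1166) + 1/(-639 - 798)) + p = (1/(1461 - 1166) + 1/(-639 - 798)) + 1226 = (1/295 + 1/(-1437)) + 1226 = (1/295 - 1/1437) + 1226 = 1142/423915 + 1226 = 519720932/423915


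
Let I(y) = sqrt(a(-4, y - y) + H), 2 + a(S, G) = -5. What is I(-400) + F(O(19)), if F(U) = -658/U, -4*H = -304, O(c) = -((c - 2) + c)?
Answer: 329/18 + sqrt(69) ≈ 26.584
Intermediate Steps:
a(S, G) = -7 (a(S, G) = -2 - 5 = -7)
O(c) = 2 - 2*c (O(c) = -((-2 + c) + c) = -(-2 + 2*c) = 2 - 2*c)
H = 76 (H = -1/4*(-304) = 76)
I(y) = sqrt(69) (I(y) = sqrt(-7 + 76) = sqrt(69))
I(-400) + F(O(19)) = sqrt(69) - 658/(2 - 2*19) = sqrt(69) - 658/(2 - 38) = sqrt(69) - 658/(-36) = sqrt(69) - 658*(-1/36) = sqrt(69) + 329/18 = 329/18 + sqrt(69)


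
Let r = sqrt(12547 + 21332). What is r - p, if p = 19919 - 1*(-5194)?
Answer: -25113 + sqrt(33879) ≈ -24929.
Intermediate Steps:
p = 25113 (p = 19919 + 5194 = 25113)
r = sqrt(33879) ≈ 184.06
r - p = sqrt(33879) - 1*25113 = sqrt(33879) - 25113 = -25113 + sqrt(33879)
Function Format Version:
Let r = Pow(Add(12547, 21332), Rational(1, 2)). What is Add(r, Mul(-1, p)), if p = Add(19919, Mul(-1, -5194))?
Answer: Add(-25113, Pow(33879, Rational(1, 2))) ≈ -24929.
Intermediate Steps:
p = 25113 (p = Add(19919, 5194) = 25113)
r = Pow(33879, Rational(1, 2)) ≈ 184.06
Add(r, Mul(-1, p)) = Add(Pow(33879, Rational(1, 2)), Mul(-1, 25113)) = Add(Pow(33879, Rational(1, 2)), -25113) = Add(-25113, Pow(33879, Rational(1, 2)))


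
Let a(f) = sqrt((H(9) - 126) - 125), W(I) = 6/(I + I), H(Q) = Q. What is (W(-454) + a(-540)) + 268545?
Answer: 121919427/454 + 11*I*sqrt(2) ≈ 2.6855e+5 + 15.556*I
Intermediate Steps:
W(I) = 3/I (W(I) = 6/((2*I)) = 6*(1/(2*I)) = 3/I)
a(f) = 11*I*sqrt(2) (a(f) = sqrt((9 - 126) - 125) = sqrt(-117 - 125) = sqrt(-242) = 11*I*sqrt(2))
(W(-454) + a(-540)) + 268545 = (3/(-454) + 11*I*sqrt(2)) + 268545 = (3*(-1/454) + 11*I*sqrt(2)) + 268545 = (-3/454 + 11*I*sqrt(2)) + 268545 = 121919427/454 + 11*I*sqrt(2)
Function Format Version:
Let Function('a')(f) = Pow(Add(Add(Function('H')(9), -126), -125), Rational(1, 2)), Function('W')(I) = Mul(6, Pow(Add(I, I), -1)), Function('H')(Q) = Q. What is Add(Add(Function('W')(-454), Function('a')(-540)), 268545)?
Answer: Add(Rational(121919427, 454), Mul(11, I, Pow(2, Rational(1, 2)))) ≈ Add(2.6855e+5, Mul(15.556, I))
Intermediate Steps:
Function('W')(I) = Mul(3, Pow(I, -1)) (Function('W')(I) = Mul(6, Pow(Mul(2, I), -1)) = Mul(6, Mul(Rational(1, 2), Pow(I, -1))) = Mul(3, Pow(I, -1)))
Function('a')(f) = Mul(11, I, Pow(2, Rational(1, 2))) (Function('a')(f) = Pow(Add(Add(9, -126), -125), Rational(1, 2)) = Pow(Add(-117, -125), Rational(1, 2)) = Pow(-242, Rational(1, 2)) = Mul(11, I, Pow(2, Rational(1, 2))))
Add(Add(Function('W')(-454), Function('a')(-540)), 268545) = Add(Add(Mul(3, Pow(-454, -1)), Mul(11, I, Pow(2, Rational(1, 2)))), 268545) = Add(Add(Mul(3, Rational(-1, 454)), Mul(11, I, Pow(2, Rational(1, 2)))), 268545) = Add(Add(Rational(-3, 454), Mul(11, I, Pow(2, Rational(1, 2)))), 268545) = Add(Rational(121919427, 454), Mul(11, I, Pow(2, Rational(1, 2))))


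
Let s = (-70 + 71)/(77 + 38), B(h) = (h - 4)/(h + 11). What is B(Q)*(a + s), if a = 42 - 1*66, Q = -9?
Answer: 35867/230 ≈ 155.94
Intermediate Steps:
a = -24 (a = 42 - 66 = -24)
B(h) = (-4 + h)/(11 + h)
s = 1/115 ≈ 0.0086956
B(Q)*(a + s) = ((-4 - 9)/(11 - 9))*(-24 + 1/115) = (-13/2)*(-2759/115) = ((½)*(-13))*(-2759/115) = -13/2*(-2759/115) = 35867/230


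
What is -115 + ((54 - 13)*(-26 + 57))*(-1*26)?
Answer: -33161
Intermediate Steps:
-115 + ((54 - 13)*(-26 + 57))*(-1*26) = -115 + (41*31)*(-26) = -115 + 1271*(-26) = -115 - 33046 = -33161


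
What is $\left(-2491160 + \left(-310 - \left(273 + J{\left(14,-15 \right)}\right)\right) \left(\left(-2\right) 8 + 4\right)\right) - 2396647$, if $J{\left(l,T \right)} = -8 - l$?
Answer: $-4881075$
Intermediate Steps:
$\left(-2491160 + \left(-310 - \left(273 + J{\left(14,-15 \right)}\right)\right) \left(\left(-2\right) 8 + 4\right)\right) - 2396647 = \left(-2491160 + \left(-310 - \left(265 - 14\right)\right) \left(\left(-2\right) 8 + 4\right)\right) - 2396647 = \left(-2491160 + \left(-310 - 251\right) \left(-16 + 4\right)\right) - 2396647 = \left(-2491160 + \left(-310 - 251\right) \left(-12\right)\right) - 2396647 = \left(-2491160 - -6732\right) - 2396647 = \left(-2491160 + 6732\right) - 2396647 = -2484428 - 2396647 = -4881075$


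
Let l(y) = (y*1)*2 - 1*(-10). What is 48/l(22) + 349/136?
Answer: 4229/1224 ≈ 3.4551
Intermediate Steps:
l(y) = 10 + 2*y (l(y) = y*2 + 10 = 2*y + 10 = 10 + 2*y)
48/l(22) + 349/136 = 48/(10 + 2*22) + 349/136 = 48/(10 + 44) + 349*(1/136) = 48/54 + 349/136 = 48*(1/54) + 349/136 = 8/9 + 349/136 = 4229/1224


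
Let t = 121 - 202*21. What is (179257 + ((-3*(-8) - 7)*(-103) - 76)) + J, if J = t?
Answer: 173309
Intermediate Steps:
t = -4121 (t = 121 - 4242 = -4121)
J = -4121
(179257 + ((-3*(-8) - 7)*(-103) - 76)) + J = (179257 + ((-3*(-8) - 7)*(-103) - 76)) - 4121 = (179257 + ((24 - 7)*(-103) - 76)) - 4121 = (179257 + (17*(-103) - 76)) - 4121 = (179257 + (-1751 - 76)) - 4121 = (179257 - 1827) - 4121 = 177430 - 4121 = 173309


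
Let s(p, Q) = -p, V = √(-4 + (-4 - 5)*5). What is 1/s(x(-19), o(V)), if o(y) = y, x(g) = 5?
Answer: -⅕ ≈ -0.20000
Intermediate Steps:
V = 7*I (V = √(-4 - 9*5) = √(-4 - 45) = √(-49) = 7*I ≈ 7.0*I)
1/s(x(-19), o(V)) = 1/(-1*5) = 1/(-5) = -⅕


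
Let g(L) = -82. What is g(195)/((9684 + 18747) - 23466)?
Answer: -82/4965 ≈ -0.016516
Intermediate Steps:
g(195)/((9684 + 18747) - 23466) = -82/((9684 + 18747) - 23466) = -82/(28431 - 23466) = -82/4965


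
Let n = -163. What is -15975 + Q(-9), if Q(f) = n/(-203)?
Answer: -3242762/203 ≈ -15974.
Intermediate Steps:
Q(f) = 163/203 (Q(f) = -163/(-203) = -163*(-1/203) = 163/203)
-15975 + Q(-9) = -15975 + 163/203 = -3242762/203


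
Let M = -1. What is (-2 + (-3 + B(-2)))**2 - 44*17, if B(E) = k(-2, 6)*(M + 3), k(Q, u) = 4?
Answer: -739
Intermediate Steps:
B(E) = 8 (B(E) = 4*(-1 + 3) = 4*2 = 8)
(-2 + (-3 + B(-2)))**2 - 44*17 = (-2 + (-3 + 8))**2 - 44*17 = (-2 + 5)**2 - 748 = 3**2 - 748 = 9 - 748 = -739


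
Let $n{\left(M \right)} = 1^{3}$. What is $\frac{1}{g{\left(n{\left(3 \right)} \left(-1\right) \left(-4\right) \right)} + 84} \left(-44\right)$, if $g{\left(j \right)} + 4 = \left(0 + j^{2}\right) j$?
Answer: $- \frac{11}{36} \approx -0.30556$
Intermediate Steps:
$n{\left(M \right)} = 1$
$g{\left(j \right)} = -4 + j^{3}$ ($g{\left(j \right)} = -4 + \left(0 + j^{2}\right) j = -4 + j^{2} j = -4 + j^{3}$)
$\frac{1}{g{\left(n{\left(3 \right)} \left(-1\right) \left(-4\right) \right)} + 84} \left(-44\right) = \frac{1}{\left(-4 + \left(1 \left(-1\right) \left(-4\right)\right)^{3}\right) + 84} \left(-44\right) = \frac{1}{\left(-4 + \left(\left(-1\right) \left(-4\right)\right)^{3}\right) + 84} \left(-44\right) = \frac{1}{\left(-4 + 4^{3}\right) + 84} \left(-44\right) = \frac{1}{\left(-4 + 64\right) + 84} \left(-44\right) = \frac{1}{60 + 84} \left(-44\right) = \frac{1}{144} \left(-44\right) = - \frac{11}{36}$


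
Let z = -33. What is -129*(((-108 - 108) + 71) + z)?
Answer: 22962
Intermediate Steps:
-129*(((-108 - 108) + 71) + z) = -129*(((-108 - 108) + 71) - 33) = -129*((-216 + 71) - 33) = -129*(-145 - 33) = -129*(-178) = 22962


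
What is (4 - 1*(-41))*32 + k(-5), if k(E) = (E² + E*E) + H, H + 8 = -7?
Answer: 1475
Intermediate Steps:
H = -15 (H = -8 - 7 = -15)
k(E) = -15 + 2*E² (k(E) = (E² + E*E) - 15 = (E² + E²) - 15 = 2*E² - 15 = -15 + 2*E²)
(4 - 1*(-41))*32 + k(-5) = (4 - 1*(-41))*32 + (-15 + 2*(-5)²) = (4 + 41)*32 + (-15 + 2*25) = 45*32 + (-15 + 50) = 1440 + 35 = 1475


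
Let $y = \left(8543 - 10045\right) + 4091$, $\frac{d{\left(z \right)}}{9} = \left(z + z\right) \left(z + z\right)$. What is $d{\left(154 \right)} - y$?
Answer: $851187$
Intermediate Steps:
$d{\left(z \right)} = 36 z^{2}$ ($d{\left(z \right)} = 9 \left(z + z\right) \left(z + z\right) = 9 \cdot 2 z 2 z = 9 \cdot 4 z^{2} = 36 z^{2}$)
$y = 2589$ ($y = -1502 + 4091 = 2589$)
$d{\left(154 \right)} - y = 36 \cdot 154^{2} - 2589 = 36 \cdot 23716 - 2589 = 853776 - 2589 = 851187$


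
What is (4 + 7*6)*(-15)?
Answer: -690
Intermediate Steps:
(4 + 7*6)*(-15) = (4 + 42)*(-15) = 46*(-15) = -690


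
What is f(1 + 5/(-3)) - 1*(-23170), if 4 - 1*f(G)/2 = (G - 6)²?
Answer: 207802/9 ≈ 23089.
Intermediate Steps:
f(G) = 8 - 2*(-6 + G)² (f(G) = 8 - 2*(G - 6)² = 8 - 2*(-6 + G)²)
f(1 + 5/(-3)) - 1*(-23170) = (8 - 2*(-6 + (1 + 5/(-3)))²) - 1*(-23170) = (8 - 2*(-6 + (1 + 5*(-⅓)))²) + 23170 = (8 - 2*(-6 + (1 - 5/3))²) + 23170 = (8 - 2*(-6 - ⅔)²) + 23170 = (8 - 2*(-20/3)²) + 23170 = (8 - 2*400/9) + 23170 = (8 - 800/9) + 23170 = -728/9 + 23170 = 207802/9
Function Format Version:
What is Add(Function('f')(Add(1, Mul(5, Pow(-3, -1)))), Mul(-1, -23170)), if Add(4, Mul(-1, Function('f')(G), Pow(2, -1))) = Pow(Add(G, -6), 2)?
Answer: Rational(207802, 9) ≈ 23089.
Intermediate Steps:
Function('f')(G) = Add(8, Mul(-2, Pow(Add(-6, G), 2))) (Function('f')(G) = Add(8, Mul(-2, Pow(Add(G, -6), 2))) = Add(8, Mul(-2, Pow(Add(-6, G), 2))))
Add(Function('f')(Add(1, Mul(5, Pow(-3, -1)))), Mul(-1, -23170)) = Add(Add(8, Mul(-2, Pow(Add(-6, Add(1, Mul(5, Pow(-3, -1)))), 2))), Mul(-1, -23170)) = Add(Add(8, Mul(-2, Pow(Add(-6, Add(1, Mul(5, Rational(-1, 3)))), 2))), 23170) = Add(Add(8, Mul(-2, Pow(Add(-6, Add(1, Rational(-5, 3))), 2))), 23170) = Add(Add(8, Mul(-2, Pow(Add(-6, Rational(-2, 3)), 2))), 23170) = Add(Add(8, Mul(-2, Pow(Rational(-20, 3), 2))), 23170) = Add(Add(8, Mul(-2, Rational(400, 9))), 23170) = Add(Add(8, Rational(-800, 9)), 23170) = Add(Rational(-728, 9), 23170) = Rational(207802, 9)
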